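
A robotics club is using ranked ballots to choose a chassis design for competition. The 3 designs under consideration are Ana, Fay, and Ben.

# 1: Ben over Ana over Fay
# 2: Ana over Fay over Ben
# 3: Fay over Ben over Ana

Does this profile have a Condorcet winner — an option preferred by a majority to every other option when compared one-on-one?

Head-to-head results (3 voters total):
Ana vs Fay: Ana wins 2–1.
Ana vs Ben: Ben wins 2–1.
Fay vs Ben: Fay wins 2–1.
No candidate beats all others: Ana beats Fay beats Ben beats Ana, a majority cycle.

No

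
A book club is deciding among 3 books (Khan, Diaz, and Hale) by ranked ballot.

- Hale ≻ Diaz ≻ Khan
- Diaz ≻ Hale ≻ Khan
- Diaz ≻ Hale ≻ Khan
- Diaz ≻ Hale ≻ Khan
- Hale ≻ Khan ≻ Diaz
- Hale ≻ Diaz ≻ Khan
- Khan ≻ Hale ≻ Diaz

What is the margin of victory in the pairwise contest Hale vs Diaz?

Ballots ranking Hale above Diaz: 4.
Ballots ranking Diaz above Hale: 3.
Hale wins 4–3, a margin of 1.

1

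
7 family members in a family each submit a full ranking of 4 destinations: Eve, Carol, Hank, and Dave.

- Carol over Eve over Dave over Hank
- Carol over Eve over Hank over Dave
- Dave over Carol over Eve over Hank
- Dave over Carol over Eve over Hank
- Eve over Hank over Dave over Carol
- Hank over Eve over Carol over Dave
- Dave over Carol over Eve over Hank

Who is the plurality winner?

Dave

First-place vote totals:
  Eve: 1
  Carol: 2
  Hank: 1
  Dave: 3
Dave has the most first-place votes.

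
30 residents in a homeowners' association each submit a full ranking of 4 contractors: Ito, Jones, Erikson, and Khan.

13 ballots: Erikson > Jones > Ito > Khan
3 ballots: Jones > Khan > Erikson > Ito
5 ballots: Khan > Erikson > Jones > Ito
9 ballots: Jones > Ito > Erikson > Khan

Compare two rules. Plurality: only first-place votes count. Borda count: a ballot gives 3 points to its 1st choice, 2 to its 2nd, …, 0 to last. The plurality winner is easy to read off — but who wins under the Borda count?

Jones

Plurality first-place counts: Ito 0, Jones 12, Erikson 13, Khan 5 → Erikson.
Borda totals: Ito 31, Jones 67, Erikson 61, Khan 21 → Jones.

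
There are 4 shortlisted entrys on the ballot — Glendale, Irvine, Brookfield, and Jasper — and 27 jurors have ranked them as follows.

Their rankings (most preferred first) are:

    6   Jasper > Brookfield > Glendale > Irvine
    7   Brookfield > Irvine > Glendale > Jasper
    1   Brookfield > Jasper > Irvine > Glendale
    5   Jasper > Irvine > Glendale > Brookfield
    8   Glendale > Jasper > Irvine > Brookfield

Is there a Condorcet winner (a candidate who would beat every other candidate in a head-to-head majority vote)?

Head-to-head results (27 voters total):
Glendale vs Irvine: Glendale wins 14–13.
Glendale vs Brookfield: Brookfield wins 14–13.
Glendale vs Jasper: Glendale wins 15–12.
Irvine vs Brookfield: Brookfield wins 14–13.
Irvine vs Jasper: Jasper wins 20–7.
Brookfield vs Jasper: Jasper wins 19–8.
No candidate beats all others: Glendale beats Jasper beats Brookfield beats Glendale, a majority cycle.

No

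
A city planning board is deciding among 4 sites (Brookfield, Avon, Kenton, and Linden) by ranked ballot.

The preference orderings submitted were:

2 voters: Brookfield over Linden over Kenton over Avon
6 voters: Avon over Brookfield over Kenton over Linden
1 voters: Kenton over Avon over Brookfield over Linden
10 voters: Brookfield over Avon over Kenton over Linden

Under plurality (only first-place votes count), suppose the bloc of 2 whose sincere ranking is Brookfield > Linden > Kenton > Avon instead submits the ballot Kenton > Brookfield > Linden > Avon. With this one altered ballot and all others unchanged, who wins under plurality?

Brookfield

First-place totals with the altered ballot: Brookfield 10, Avon 6, Kenton 3, Linden 0.
The winner is unchanged: still Brookfield.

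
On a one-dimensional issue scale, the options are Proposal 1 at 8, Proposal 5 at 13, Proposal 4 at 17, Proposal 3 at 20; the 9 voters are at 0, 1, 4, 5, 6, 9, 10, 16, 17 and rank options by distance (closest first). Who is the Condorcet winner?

Proposal 1

With single-peaked preferences on a line, the Condorcet winner is the candidate closest to the median voter.
The median voter (position 6) is closest to Proposal 1 at 8.
Check: Proposal 1 vs Proposal 4 — voters closer to Proposal 1: 7 of 9.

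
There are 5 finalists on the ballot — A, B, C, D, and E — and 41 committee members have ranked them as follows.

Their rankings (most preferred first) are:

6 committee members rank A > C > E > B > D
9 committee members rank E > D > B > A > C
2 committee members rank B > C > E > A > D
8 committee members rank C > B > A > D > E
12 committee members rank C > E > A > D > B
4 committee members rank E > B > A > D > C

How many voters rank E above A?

27

Ballots ranking E above A: 9+2+12+4 = 27.
Ballots ranking A above E: 6+8 = 14.
So 27 of 41 voters prefer E to A.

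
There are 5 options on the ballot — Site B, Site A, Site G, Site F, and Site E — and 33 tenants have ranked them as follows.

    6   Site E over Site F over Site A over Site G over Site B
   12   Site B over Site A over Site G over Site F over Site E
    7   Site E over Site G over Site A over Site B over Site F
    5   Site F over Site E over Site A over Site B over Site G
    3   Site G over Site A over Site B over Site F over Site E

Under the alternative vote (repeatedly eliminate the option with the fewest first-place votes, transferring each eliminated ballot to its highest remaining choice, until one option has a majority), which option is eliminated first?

Round 1: Site E 13, Site B 12, Site F 5, Site G 3, Site A 0. Site A has the fewest and is eliminated.
Round 2: Site E 13, Site B 12, Site F 5, Site G 3. Site G has the fewest and is eliminated.
Round 3: Site B 15, Site E 13, Site F 5. Site F has the fewest and is eliminated.
Round 4: Site E 18, Site B 15. Site E has a majority.

Site A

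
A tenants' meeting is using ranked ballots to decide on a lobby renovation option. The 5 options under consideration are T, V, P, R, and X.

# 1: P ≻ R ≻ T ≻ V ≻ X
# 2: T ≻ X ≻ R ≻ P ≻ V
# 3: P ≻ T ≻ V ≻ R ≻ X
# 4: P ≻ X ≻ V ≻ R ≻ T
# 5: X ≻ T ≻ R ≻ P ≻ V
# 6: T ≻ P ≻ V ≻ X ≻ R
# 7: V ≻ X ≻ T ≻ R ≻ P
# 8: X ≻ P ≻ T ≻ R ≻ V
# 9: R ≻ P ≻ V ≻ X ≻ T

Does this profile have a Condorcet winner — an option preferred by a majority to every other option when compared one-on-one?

Head-to-head results (9 voters total):
T vs V: T wins 6–3.
T vs P: P wins 5–4.
T vs R: T wins 6–3.
T vs X: X wins 5–4.
V vs P: P wins 8–1.
V vs R: R wins 5–4.
V vs X: V wins 5–4.
P vs R: P wins 5–4.
P vs X: P wins 5–4.
R vs X: X wins 6–3.
P beats each rival — T (5–4), V (8–1), R (5–4), X (5–4) — so P is the Condorcet winner.

Yes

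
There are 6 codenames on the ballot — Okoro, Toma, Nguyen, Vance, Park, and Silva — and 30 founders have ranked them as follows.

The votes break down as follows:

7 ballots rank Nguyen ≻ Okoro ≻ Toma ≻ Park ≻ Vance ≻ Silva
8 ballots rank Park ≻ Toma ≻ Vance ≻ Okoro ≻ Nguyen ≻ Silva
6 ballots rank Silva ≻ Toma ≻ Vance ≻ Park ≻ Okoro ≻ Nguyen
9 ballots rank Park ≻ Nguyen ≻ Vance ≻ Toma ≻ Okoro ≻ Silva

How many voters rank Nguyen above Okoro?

16

Ballots ranking Nguyen above Okoro: 7+9 = 16.
Ballots ranking Okoro above Nguyen: 8+6 = 14.
So 16 of 30 voters prefer Nguyen to Okoro.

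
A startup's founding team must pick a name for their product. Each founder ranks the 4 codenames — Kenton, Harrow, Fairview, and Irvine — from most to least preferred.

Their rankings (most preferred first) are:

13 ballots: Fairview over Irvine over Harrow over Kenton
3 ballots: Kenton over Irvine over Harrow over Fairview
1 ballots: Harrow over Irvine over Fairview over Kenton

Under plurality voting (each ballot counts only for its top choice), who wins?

First-place vote totals:
  Kenton: 3
  Harrow: 1
  Fairview: 13
  Irvine: 0
Fairview has the most first-place votes.

Fairview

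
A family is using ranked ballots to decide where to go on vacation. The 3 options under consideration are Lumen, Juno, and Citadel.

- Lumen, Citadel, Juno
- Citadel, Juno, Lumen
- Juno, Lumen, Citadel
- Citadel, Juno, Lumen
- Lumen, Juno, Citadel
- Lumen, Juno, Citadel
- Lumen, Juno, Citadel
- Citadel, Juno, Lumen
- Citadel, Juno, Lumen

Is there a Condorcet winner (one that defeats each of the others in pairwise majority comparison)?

Head-to-head results (9 voters total):
Lumen vs Juno: Juno wins 5–4.
Lumen vs Citadel: Lumen wins 5–4.
Juno vs Citadel: Citadel wins 5–4.
No candidate beats all others: Lumen beats Citadel beats Juno beats Lumen, a majority cycle.

No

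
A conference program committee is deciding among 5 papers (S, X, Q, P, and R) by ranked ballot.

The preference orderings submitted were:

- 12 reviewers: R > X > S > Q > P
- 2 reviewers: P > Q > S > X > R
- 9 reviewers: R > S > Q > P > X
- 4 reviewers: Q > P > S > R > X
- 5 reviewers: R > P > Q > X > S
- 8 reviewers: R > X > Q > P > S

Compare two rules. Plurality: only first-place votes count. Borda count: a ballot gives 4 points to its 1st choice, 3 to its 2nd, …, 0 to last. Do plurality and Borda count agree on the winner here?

Plurality first-place counts: S 0, X 0, Q 4, P 2, R 34 → R.
Borda totals: S 63, X 67, Q 78, P 52, R 140 → R.
The two rules agree on R.

Yes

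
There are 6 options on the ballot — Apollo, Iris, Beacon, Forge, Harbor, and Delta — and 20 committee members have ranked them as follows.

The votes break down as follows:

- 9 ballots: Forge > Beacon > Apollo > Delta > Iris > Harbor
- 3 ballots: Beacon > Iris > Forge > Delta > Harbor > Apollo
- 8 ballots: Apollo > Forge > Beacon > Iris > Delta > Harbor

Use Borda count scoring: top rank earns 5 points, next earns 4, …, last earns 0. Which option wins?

Borda scores:
  Apollo: 9·3 + 3·0 + 8·5 = 67
  Iris: 9·1 + 3·4 + 8·2 = 37
  Beacon: 9·4 + 3·5 + 8·3 = 75
  Forge: 9·5 + 3·3 + 8·4 = 86
  Harbor: 9·0 + 3·1 + 8·0 = 3
  Delta: 9·2 + 3·2 + 8·1 = 32
Forge has the highest total.

Forge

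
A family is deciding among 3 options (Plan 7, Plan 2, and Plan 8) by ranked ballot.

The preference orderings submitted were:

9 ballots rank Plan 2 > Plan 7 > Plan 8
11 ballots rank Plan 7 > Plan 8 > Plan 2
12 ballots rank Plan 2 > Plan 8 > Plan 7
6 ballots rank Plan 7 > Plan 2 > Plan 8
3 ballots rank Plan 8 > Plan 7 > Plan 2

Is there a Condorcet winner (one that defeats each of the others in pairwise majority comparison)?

Head-to-head results (41 voters total):
Plan 7 vs Plan 2: Plan 2 wins 21–20.
Plan 7 vs Plan 8: Plan 7 wins 26–15.
Plan 2 vs Plan 8: Plan 2 wins 27–14.
Plan 2 beats each rival — Plan 7 (21–20), Plan 8 (27–14) — so Plan 2 is the Condorcet winner.

Yes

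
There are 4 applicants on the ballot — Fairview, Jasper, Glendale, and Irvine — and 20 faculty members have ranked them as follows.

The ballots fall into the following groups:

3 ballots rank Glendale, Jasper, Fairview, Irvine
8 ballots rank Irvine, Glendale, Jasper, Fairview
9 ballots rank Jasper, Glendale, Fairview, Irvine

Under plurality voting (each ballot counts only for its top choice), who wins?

Jasper

First-place vote totals:
  Fairview: 0
  Jasper: 9
  Glendale: 3
  Irvine: 8
Jasper has the most first-place votes.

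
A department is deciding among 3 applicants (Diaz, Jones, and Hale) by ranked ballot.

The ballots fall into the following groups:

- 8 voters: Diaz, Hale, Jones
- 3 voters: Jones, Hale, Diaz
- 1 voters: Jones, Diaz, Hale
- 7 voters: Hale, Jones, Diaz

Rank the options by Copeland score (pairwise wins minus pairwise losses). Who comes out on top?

Hale

Pairwise results:
  Diaz vs Jones: Jones wins 11–8.
  Diaz vs Hale: Hale wins 10–9.
  Jones vs Hale: Hale wins 15–4.
Copeland scores (wins − losses):
  Diaz: 0 − 2 = -2
  Jones: 1 − 1 = 0
  Hale: 2 − 0 = 2
Hale has the best Copeland score.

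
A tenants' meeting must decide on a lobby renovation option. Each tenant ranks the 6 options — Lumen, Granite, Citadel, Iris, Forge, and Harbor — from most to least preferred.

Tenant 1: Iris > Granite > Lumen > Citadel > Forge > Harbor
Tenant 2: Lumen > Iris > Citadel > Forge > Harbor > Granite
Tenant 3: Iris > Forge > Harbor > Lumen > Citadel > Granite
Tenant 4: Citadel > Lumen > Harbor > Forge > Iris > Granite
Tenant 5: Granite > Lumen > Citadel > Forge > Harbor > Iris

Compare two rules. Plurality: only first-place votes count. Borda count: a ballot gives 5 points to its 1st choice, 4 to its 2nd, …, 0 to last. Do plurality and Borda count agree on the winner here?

No

Plurality first-place counts: Lumen 1, Granite 1, Citadel 1, Iris 2, Forge 0, Harbor 0 → Iris.
Borda totals: Lumen 18, Granite 9, Citadel 14, Iris 15, Forge 11, Harbor 8 → Lumen.
The two rules disagree: plurality picks Iris, Borda picks Lumen.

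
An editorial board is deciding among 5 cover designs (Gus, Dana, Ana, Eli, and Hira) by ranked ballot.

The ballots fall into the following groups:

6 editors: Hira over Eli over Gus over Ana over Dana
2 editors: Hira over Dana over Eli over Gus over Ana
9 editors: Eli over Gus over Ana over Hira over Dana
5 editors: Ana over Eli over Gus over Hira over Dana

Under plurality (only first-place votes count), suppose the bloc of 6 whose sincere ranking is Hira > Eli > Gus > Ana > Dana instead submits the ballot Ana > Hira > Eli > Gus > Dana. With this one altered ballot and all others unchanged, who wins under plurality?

Ana

First-place totals with the altered ballot: Gus 0, Dana 0, Ana 11, Eli 9, Hira 2.
The switch changes the winner from Eli to Ana.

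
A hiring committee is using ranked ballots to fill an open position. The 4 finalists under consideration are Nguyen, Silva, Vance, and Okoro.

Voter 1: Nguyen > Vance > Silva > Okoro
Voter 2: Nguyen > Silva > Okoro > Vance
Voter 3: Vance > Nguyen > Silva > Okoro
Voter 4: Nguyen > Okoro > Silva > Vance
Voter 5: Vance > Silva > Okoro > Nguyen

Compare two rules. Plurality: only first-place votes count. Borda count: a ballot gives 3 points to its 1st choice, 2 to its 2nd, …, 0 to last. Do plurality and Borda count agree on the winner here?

Plurality first-place counts: Nguyen 3, Silva 0, Vance 2, Okoro 0 → Nguyen.
Borda totals: Nguyen 11, Silva 7, Vance 8, Okoro 4 → Nguyen.
The two rules agree on Nguyen.

Yes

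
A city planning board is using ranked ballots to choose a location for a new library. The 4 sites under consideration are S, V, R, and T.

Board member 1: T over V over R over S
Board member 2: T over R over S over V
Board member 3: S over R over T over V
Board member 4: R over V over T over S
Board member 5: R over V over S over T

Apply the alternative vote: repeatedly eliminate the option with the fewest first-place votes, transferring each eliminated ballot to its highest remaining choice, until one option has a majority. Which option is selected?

Round 1: R 2, T 2, S 1, V 0. V has the fewest and is eliminated.
Round 2: R 2, T 2, S 1. S has the fewest and is eliminated.
Round 3: R 3, T 2. R has a majority.

R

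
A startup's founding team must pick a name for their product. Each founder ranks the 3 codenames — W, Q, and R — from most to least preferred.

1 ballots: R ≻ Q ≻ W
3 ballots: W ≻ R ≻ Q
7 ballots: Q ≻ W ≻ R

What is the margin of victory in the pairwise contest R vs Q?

Ballots ranking R above Q: 1+3 = 4.
Ballots ranking Q above R: 7.
Q wins 7–4, a margin of 3.

3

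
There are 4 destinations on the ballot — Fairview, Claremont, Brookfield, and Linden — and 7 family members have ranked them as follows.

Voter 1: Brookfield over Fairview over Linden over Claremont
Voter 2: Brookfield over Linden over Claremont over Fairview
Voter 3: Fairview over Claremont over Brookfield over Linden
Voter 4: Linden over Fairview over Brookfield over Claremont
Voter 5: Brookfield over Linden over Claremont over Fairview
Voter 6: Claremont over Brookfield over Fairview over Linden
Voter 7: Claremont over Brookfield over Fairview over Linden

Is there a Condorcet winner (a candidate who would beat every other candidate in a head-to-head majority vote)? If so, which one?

Head-to-head results (7 voters total):
Fairview vs Claremont: Claremont wins 4–3.
Fairview vs Brookfield: Brookfield wins 5–2.
Fairview vs Linden: Fairview wins 4–3.
Claremont vs Brookfield: Brookfield wins 4–3.
Claremont vs Linden: Linden wins 4–3.
Brookfield vs Linden: Brookfield wins 6–1.
Brookfield beats each rival — Fairview (5–2), Claremont (4–3), Linden (6–1) — so Brookfield is the Condorcet winner.

Brookfield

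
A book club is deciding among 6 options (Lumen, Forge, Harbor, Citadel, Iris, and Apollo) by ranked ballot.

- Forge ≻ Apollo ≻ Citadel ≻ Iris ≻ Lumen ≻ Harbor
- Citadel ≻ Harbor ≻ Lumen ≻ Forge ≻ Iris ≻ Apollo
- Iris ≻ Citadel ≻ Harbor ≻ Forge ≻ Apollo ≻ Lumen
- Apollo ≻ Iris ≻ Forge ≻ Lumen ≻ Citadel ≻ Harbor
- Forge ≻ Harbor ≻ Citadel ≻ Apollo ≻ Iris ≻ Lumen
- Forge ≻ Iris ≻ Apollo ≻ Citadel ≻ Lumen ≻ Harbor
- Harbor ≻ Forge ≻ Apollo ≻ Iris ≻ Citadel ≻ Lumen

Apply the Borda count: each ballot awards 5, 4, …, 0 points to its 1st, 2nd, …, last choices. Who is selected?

Forge

Borda scores:
  Lumen: 1 + 3 + 0 + 2 + 0 + 1 + 0 = 7
  Forge: 5 + 2 + 2 + 3 + 5 + 5 + 4 = 26
  Harbor: 0 + 4 + 3 + 0 + 4 + 0 + 5 = 16
  Citadel: 3 + 5 + 4 + 1 + 3 + 2 + 1 = 19
  Iris: 2 + 1 + 5 + 4 + 1 + 4 + 2 = 19
  Apollo: 4 + 0 + 1 + 5 + 2 + 3 + 3 = 18
Forge has the highest total.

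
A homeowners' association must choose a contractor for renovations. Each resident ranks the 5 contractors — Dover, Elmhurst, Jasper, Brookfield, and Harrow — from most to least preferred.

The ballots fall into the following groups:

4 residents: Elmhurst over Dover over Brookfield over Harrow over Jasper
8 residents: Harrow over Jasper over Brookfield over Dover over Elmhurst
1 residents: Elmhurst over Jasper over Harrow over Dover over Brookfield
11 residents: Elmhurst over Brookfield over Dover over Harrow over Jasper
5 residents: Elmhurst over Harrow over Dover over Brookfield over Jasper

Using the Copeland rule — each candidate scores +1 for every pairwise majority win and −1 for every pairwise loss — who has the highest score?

Elmhurst

Pairwise results:
  Dover vs Elmhurst: Elmhurst wins 21–8.
  Dover vs Jasper: Dover wins 20–9.
  Dover vs Brookfield: Brookfield wins 19–10.
  Dover vs Harrow: Dover wins 15–14.
  Elmhurst vs Jasper: Elmhurst wins 21–8.
  Elmhurst vs Brookfield: Elmhurst wins 21–8.
  Elmhurst vs Harrow: Elmhurst wins 21–8.
  Jasper vs Brookfield: Brookfield wins 20–9.
  Jasper vs Harrow: Harrow wins 28–1.
  Brookfield vs Harrow: Brookfield wins 15–14.
Copeland scores (wins − losses):
  Dover: 2 − 2 = 0
  Elmhurst: 4 − 0 = 4
  Jasper: 0 − 4 = -4
  Brookfield: 3 − 1 = 2
  Harrow: 1 − 3 = -2
Elmhurst has the best Copeland score.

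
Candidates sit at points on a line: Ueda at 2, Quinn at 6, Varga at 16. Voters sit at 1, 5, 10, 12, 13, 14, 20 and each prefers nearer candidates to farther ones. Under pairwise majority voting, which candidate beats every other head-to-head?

With single-peaked preferences on a line, the Condorcet winner is the candidate closest to the median voter.
The median voter (position 12) is closest to Varga at 16.
Check: Varga vs Ueda — voters closer to Varga: 5 of 7.

Varga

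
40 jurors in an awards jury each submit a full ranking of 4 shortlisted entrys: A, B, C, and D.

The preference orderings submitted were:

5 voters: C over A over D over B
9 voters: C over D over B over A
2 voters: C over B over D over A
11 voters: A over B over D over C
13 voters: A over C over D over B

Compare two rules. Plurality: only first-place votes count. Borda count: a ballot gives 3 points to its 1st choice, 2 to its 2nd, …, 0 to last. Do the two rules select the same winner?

Yes

Plurality first-place counts: A 24, B 0, C 16, D 0 → A.
Borda totals: A 82, B 35, C 74, D 49 → A.
The two rules agree on A.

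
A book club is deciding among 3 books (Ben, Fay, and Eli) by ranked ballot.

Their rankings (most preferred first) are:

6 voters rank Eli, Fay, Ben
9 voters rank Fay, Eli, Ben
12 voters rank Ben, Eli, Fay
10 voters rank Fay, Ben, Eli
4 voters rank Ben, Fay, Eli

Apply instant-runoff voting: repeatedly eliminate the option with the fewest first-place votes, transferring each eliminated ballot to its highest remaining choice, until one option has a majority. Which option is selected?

Fay

Round 1: Fay 19, Ben 16, Eli 6. Eli has the fewest and is eliminated.
Round 2: Fay 25, Ben 16. Fay has a majority.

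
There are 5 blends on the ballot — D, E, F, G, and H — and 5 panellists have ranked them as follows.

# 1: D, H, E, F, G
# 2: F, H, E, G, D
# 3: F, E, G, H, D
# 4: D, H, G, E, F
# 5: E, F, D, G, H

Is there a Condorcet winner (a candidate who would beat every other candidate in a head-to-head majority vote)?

Head-to-head results (5 voters total):
D vs E: E wins 3–2.
D vs F: F wins 3–2.
D vs G: D wins 3–2.
D vs H: D wins 3–2.
E vs F: E wins 3–2.
E vs G: E wins 4–1.
E vs H: H wins 3–2.
F vs G: F wins 4–1.
F vs H: F wins 3–2.
G vs H: H wins 3–2.
No candidate beats all others: D beats H beats E beats D, a majority cycle.

No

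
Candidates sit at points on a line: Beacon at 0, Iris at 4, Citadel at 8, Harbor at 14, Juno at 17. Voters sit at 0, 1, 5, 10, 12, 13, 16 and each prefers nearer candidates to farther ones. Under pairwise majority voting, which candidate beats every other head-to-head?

Citadel

With single-peaked preferences on a line, the Condorcet winner is the candidate closest to the median voter.
The median voter (position 10) is closest to Citadel at 8.
Check: Citadel vs Harbor — voters closer to Citadel: 4 of 7.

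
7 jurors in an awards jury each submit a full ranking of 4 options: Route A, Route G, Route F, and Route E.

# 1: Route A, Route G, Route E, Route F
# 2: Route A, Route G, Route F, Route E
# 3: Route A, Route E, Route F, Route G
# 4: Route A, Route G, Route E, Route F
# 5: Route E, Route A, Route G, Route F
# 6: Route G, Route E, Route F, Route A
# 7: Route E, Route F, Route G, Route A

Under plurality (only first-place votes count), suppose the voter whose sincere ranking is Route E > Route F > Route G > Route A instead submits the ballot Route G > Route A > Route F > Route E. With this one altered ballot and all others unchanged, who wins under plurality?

First-place totals with the altered ballot: Route A 4, Route G 2, Route F 0, Route E 1.
The winner is unchanged: still Route A.

Route A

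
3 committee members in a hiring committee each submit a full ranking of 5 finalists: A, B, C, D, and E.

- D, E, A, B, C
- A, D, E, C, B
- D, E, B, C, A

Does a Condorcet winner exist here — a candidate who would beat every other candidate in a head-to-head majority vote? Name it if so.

Head-to-head results (3 voters total):
A vs B: A wins 2–1.
A vs C: A wins 2–1.
A vs D: D wins 2–1.
A vs E: E wins 2–1.
B vs C: B wins 2–1.
B vs D: D wins 3–0.
B vs E: E wins 3–0.
C vs D: D wins 3–0.
C vs E: E wins 3–0.
D vs E: D wins 3–0.
D beats each rival — A (2–1), B (3–0), C (3–0), E (3–0) — so D is the Condorcet winner.

D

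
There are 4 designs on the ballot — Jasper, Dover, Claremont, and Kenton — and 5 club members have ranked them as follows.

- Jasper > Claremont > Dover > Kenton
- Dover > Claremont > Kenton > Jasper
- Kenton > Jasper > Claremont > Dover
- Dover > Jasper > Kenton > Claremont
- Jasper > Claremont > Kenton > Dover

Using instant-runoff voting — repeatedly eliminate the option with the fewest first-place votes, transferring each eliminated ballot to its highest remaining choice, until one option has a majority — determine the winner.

Round 1: Jasper 2, Dover 2, Kenton 1, Claremont 0. Claremont has the fewest and is eliminated.
Round 2: Jasper 2, Dover 2, Kenton 1. Kenton has the fewest and is eliminated.
Round 3: Jasper 3, Dover 2. Jasper has a majority.

Jasper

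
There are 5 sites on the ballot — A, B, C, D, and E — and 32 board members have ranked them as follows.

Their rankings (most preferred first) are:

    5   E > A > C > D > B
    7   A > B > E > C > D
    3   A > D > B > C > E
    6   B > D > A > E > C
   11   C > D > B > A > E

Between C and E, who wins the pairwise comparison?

E

Ballots ranking C above E: 3+11 = 14.
Ballots ranking E above C: 5+7+6 = 18.
E wins the head-to-head, 18–14.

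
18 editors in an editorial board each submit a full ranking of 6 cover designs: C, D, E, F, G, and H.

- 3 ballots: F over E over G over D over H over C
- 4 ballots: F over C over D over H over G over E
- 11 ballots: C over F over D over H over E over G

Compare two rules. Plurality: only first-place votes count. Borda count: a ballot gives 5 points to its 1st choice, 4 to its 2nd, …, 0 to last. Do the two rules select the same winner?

No

Plurality first-place counts: C 11, D 0, E 0, F 7, G 0, H 0 → C.
Borda totals: C 71, D 51, E 23, F 79, G 13, H 33 → F.
The two rules disagree: plurality picks C, Borda picks F.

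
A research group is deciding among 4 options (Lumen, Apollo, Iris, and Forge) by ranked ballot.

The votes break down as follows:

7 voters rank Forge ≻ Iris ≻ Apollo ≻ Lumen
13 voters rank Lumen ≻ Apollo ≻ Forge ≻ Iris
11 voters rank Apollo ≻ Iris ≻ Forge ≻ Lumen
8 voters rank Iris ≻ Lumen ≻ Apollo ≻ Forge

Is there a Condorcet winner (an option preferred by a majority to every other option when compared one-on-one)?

Head-to-head results (39 voters total):
Lumen vs Apollo: Lumen wins 21–18.
Lumen vs Iris: Iris wins 26–13.
Lumen vs Forge: Lumen wins 21–18.
Apollo vs Iris: Apollo wins 24–15.
Apollo vs Forge: Apollo wins 32–7.
Iris vs Forge: Forge wins 20–19.
No candidate beats all others: Lumen beats Apollo beats Iris beats Lumen, a majority cycle.

No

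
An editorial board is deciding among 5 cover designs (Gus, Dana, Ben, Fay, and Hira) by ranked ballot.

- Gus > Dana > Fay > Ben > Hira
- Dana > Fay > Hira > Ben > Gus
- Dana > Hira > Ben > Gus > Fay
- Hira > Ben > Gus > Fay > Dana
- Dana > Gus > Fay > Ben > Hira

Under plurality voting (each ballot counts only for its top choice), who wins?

Dana

First-place vote totals:
  Gus: 1
  Dana: 3
  Ben: 0
  Fay: 0
  Hira: 1
Dana has the most first-place votes.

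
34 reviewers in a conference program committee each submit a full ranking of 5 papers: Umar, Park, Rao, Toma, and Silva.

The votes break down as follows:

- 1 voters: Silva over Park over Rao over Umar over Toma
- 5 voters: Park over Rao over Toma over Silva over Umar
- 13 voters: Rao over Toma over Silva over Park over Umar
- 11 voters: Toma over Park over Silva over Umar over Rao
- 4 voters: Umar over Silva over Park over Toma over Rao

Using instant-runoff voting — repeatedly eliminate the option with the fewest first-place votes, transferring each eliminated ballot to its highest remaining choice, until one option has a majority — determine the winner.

Rao

Round 1: Rao 13, Toma 11, Park 5, Umar 4, Silva 1. Silva has the fewest and is eliminated.
Round 2: Rao 13, Toma 11, Park 6, Umar 4. Umar has the fewest and is eliminated.
Round 3: Rao 13, Toma 11, Park 10. Park has the fewest and is eliminated.
Round 4: Rao 19, Toma 15. Rao has a majority.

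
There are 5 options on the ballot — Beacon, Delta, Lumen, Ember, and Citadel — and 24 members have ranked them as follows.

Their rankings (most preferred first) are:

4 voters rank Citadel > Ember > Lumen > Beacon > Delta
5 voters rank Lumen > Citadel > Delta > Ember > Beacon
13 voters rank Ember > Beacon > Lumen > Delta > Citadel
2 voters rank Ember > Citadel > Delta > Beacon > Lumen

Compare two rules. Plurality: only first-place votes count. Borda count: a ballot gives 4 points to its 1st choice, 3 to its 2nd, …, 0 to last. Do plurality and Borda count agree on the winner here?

Plurality first-place counts: Beacon 0, Delta 0, Lumen 5, Ember 15, Citadel 4 → Ember.
Borda totals: Beacon 45, Delta 27, Lumen 54, Ember 77, Citadel 37 → Ember.
The two rules agree on Ember.

Yes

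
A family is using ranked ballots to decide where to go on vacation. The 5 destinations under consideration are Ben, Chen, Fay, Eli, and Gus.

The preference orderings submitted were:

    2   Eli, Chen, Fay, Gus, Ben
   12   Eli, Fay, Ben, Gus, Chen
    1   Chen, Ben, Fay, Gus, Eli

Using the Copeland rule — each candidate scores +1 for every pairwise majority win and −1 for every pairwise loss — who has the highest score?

Eli

Pairwise results:
  Ben vs Chen: Ben wins 12–3.
  Ben vs Fay: Fay wins 14–1.
  Ben vs Eli: Eli wins 14–1.
  Ben vs Gus: Ben wins 13–2.
  Chen vs Fay: Fay wins 12–3.
  Chen vs Eli: Eli wins 14–1.
  Chen vs Gus: Gus wins 12–3.
  Fay vs Eli: Eli wins 14–1.
  Fay vs Gus: Fay wins 15–0.
  Eli vs Gus: Eli wins 14–1.
Copeland scores (wins − losses):
  Ben: 2 − 2 = 0
  Chen: 0 − 4 = -4
  Fay: 3 − 1 = 2
  Eli: 4 − 0 = 4
  Gus: 1 − 3 = -2
Eli has the best Copeland score.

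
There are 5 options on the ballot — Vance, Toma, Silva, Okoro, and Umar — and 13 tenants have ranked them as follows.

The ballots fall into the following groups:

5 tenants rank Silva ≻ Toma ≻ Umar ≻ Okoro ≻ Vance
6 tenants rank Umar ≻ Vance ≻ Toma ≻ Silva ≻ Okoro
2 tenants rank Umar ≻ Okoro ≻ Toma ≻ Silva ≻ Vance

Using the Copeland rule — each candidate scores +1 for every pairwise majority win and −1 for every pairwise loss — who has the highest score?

Pairwise results:
  Vance vs Toma: Toma wins 7–6.
  Vance vs Silva: Silva wins 7–6.
  Vance vs Okoro: Okoro wins 7–6.
  Vance vs Umar: Umar wins 13–0.
  Toma vs Silva: Toma wins 8–5.
  Toma vs Okoro: Toma wins 11–2.
  Toma vs Umar: Umar wins 8–5.
  Silva vs Okoro: Silva wins 11–2.
  Silva vs Umar: Umar wins 8–5.
  Okoro vs Umar: Umar wins 13–0.
Copeland scores (wins − losses):
  Vance: 0 − 4 = -4
  Toma: 3 − 1 = 2
  Silva: 2 − 2 = 0
  Okoro: 1 − 3 = -2
  Umar: 4 − 0 = 4
Umar has the best Copeland score.

Umar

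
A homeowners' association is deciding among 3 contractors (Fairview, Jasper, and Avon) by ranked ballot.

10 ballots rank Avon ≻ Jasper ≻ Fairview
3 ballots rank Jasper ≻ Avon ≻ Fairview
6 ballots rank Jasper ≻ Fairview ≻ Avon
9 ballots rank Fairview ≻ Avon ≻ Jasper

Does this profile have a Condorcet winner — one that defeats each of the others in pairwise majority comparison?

No

Head-to-head results (28 voters total):
Fairview vs Jasper: Jasper wins 19–9.
Fairview vs Avon: Fairview wins 15–13.
Jasper vs Avon: Avon wins 19–9.
No candidate beats all others: Fairview beats Avon beats Jasper beats Fairview, a majority cycle.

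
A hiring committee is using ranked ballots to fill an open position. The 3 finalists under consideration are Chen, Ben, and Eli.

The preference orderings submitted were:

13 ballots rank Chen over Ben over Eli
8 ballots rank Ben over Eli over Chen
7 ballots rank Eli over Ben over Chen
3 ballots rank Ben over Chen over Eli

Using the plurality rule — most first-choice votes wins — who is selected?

First-place vote totals:
  Chen: 13
  Ben: 11
  Eli: 7
Chen has the most first-place votes.

Chen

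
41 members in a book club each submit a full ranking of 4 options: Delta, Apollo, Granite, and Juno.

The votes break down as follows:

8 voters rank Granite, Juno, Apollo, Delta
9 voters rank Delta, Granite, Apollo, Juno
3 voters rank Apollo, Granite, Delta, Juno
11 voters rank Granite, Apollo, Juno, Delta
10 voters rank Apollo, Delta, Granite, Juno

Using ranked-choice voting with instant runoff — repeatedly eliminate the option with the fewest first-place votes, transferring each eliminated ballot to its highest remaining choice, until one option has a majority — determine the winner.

Granite

Round 1: Granite 19, Apollo 13, Delta 9, Juno 0. Juno has the fewest and is eliminated.
Round 2: Granite 19, Apollo 13, Delta 9. Delta has the fewest and is eliminated.
Round 3: Granite 28, Apollo 13. Granite has a majority.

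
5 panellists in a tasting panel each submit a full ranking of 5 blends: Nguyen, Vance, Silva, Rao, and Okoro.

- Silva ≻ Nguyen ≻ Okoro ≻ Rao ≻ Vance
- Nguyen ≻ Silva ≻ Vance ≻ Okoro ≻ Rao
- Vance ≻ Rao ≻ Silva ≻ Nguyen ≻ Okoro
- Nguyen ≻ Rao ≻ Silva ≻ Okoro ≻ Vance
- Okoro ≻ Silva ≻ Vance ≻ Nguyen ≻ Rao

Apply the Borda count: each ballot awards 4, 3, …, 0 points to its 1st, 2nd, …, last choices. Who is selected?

Borda scores:
  Nguyen: 3 + 4 + 1 + 4 + 1 = 13
  Vance: 0 + 2 + 4 + 0 + 2 = 8
  Silva: 4 + 3 + 2 + 2 + 3 = 14
  Rao: 1 + 0 + 3 + 3 + 0 = 7
  Okoro: 2 + 1 + 0 + 1 + 4 = 8
Silva has the highest total.

Silva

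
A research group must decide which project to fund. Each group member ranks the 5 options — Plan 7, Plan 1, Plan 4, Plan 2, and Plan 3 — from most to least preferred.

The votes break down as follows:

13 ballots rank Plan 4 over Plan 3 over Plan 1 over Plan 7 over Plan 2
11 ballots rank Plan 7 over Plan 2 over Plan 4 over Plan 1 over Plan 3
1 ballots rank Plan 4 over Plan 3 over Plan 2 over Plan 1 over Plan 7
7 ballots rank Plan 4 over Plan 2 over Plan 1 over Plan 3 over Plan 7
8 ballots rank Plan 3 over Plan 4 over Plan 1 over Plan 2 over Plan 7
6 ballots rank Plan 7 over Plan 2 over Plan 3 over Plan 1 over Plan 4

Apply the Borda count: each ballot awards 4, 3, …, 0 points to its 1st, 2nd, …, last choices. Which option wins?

Borda scores:
  Plan 7: 13·1 + 11·4 + 0 + 7·0 + 8·0 + 6·4 = 81
  Plan 1: 13·2 + 11·1 + 1 + 7·2 + 8·2 + 6·1 = 74
  Plan 4: 13·4 + 11·2 + 4 + 7·4 + 8·3 + 6·0 = 130
  Plan 2: 13·0 + 11·3 + 2 + 7·3 + 8·1 + 6·3 = 82
  Plan 3: 13·3 + 11·0 + 3 + 7·1 + 8·4 + 6·2 = 93
Plan 4 has the highest total.

Plan 4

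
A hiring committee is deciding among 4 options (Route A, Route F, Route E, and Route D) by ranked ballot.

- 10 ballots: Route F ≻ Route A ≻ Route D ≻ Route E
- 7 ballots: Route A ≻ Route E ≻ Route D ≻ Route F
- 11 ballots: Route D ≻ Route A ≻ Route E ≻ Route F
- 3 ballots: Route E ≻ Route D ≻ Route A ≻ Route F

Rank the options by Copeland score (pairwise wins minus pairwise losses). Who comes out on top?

Pairwise results:
  Route A vs Route F: Route A wins 21–10.
  Route A vs Route E: Route A wins 28–3.
  Route A vs Route D: Route A wins 17–14.
  Route F vs Route E: Route E wins 21–10.
  Route F vs Route D: Route D wins 21–10.
  Route E vs Route D: Route D wins 21–10.
Copeland scores (wins − losses):
  Route A: 3 − 0 = 3
  Route F: 0 − 3 = -3
  Route E: 1 − 2 = -1
  Route D: 2 − 1 = 1
Route A has the best Copeland score.

Route A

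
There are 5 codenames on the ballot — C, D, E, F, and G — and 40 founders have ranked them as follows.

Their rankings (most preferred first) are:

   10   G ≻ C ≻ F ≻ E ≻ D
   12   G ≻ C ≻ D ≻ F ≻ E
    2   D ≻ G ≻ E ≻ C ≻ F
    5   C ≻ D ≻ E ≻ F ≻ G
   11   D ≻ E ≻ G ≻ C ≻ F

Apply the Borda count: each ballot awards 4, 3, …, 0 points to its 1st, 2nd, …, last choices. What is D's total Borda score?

91

Borda scores:
  C: 10·3 + 12·3 + 2·1 + 5·4 + 11·1 = 99
  D: 10·0 + 12·2 + 2·4 + 5·3 + 11·4 = 91
  E: 10·1 + 12·0 + 2·2 + 5·2 + 11·3 = 57
  F: 10·2 + 12·1 + 2·0 + 5·1 + 11·0 = 37
  G: 10·4 + 12·4 + 2·3 + 5·0 + 11·2 = 116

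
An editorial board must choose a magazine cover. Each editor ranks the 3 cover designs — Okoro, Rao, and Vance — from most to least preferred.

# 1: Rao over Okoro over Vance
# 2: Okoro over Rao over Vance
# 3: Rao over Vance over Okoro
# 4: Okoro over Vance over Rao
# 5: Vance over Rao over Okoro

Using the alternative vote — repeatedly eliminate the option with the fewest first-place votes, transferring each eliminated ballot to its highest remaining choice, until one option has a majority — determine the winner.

Round 1: Okoro 2, Rao 2, Vance 1. Vance has the fewest and is eliminated.
Round 2: Rao 3, Okoro 2. Rao has a majority.

Rao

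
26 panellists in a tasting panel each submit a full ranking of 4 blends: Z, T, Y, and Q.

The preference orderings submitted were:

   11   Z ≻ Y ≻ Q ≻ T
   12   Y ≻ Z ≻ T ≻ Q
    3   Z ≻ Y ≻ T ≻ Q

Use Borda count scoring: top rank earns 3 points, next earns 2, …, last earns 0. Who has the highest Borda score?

Borda scores:
  Z: 11·3 + 12·2 + 3·3 = 66
  T: 11·0 + 12·1 + 3·1 = 15
  Y: 11·2 + 12·3 + 3·2 = 64
  Q: 11·1 + 12·0 + 3·0 = 11
Z has the highest total.

Z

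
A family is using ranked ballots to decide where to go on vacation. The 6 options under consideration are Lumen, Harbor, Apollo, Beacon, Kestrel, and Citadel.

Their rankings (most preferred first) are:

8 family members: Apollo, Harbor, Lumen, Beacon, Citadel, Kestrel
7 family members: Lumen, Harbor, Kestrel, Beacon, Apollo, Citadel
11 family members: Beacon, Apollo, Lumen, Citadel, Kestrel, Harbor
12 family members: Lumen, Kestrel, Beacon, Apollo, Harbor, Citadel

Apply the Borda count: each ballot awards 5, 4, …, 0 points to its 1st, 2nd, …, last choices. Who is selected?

Borda scores:
  Lumen: 8·3 + 7·5 + 11·3 + 12·5 = 152
  Harbor: 8·4 + 7·4 + 11·0 + 12·1 = 72
  Apollo: 8·5 + 7·1 + 11·4 + 12·2 = 115
  Beacon: 8·2 + 7·2 + 11·5 + 12·3 = 121
  Kestrel: 8·0 + 7·3 + 11·1 + 12·4 = 80
  Citadel: 8·1 + 7·0 + 11·2 + 12·0 = 30
Lumen has the highest total.

Lumen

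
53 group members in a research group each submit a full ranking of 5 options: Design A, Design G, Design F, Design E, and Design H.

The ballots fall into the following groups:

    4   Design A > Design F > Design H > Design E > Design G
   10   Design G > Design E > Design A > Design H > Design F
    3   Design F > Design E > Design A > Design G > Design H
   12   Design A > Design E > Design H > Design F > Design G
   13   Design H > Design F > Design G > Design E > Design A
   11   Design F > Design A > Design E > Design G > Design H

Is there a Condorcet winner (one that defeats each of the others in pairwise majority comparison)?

No

Head-to-head results (53 voters total):
Design A vs Design G: Design A wins 30–23.
Design A vs Design F: Design F wins 27–26.
Design A vs Design E: Design A wins 27–26.
Design A vs Design H: Design A wins 40–13.
Design G vs Design F: Design F wins 43–10.
Design G vs Design E: Design E wins 30–23.
Design G vs Design H: Design H wins 29–24.
Design F vs Design E: Design F wins 31–22.
Design F vs Design H: Design H wins 35–18.
Design E vs Design H: Design E wins 36–17.
No candidate beats all others: Design A beats Design H beats Design F beats Design A, a majority cycle.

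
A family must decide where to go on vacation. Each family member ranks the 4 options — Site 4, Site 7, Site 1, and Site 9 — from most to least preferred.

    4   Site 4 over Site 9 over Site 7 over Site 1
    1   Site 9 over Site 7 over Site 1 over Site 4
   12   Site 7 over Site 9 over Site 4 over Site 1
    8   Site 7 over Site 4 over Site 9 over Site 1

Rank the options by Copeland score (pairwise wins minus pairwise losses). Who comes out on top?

Site 7

Pairwise results:
  Site 4 vs Site 7: Site 7 wins 21–4.
  Site 4 vs Site 1: Site 4 wins 24–1.
  Site 4 vs Site 9: Site 9 wins 13–12.
  Site 7 vs Site 1: Site 7 wins 25–0.
  Site 7 vs Site 9: Site 7 wins 20–5.
  Site 1 vs Site 9: Site 9 wins 25–0.
Copeland scores (wins − losses):
  Site 4: 1 − 2 = -1
  Site 7: 3 − 0 = 3
  Site 1: 0 − 3 = -3
  Site 9: 2 − 1 = 1
Site 7 has the best Copeland score.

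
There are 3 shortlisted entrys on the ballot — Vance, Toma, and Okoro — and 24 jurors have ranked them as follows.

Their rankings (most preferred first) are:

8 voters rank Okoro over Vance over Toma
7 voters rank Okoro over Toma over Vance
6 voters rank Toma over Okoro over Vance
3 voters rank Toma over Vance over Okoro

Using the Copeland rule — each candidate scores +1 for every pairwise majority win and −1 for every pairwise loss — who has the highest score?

Pairwise results:
  Vance vs Toma: Toma wins 16–8.
  Vance vs Okoro: Okoro wins 21–3.
  Toma vs Okoro: Okoro wins 15–9.
Copeland scores (wins − losses):
  Vance: 0 − 2 = -2
  Toma: 1 − 1 = 0
  Okoro: 2 − 0 = 2
Okoro has the best Copeland score.

Okoro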